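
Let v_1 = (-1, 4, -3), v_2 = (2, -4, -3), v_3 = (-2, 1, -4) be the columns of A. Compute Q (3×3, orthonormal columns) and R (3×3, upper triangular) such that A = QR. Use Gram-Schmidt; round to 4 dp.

Q = [[-0.1961, 0.3251, -0.9251], [0.7845, -0.5141, -0.3469], [-0.5883, -0.7938, -0.1542]], R = [[5.0990, -1.7650, 3.5301], [0.0000, 5.0877, 2.0109], [0.0000, 0.0000, 2.1201]]

v_1 = (-1, 4, -3); ‖v_1‖ = 5.0990, so q_1 = (-0.1961, 0.7845, -0.5883).
q_1·v_2 = (-0.1961)·2 + 0.7845·(-4) + (-0.5883)·(-3) = -1.7650.
u_2 = v_2 + 1.7650·q_1 = (1.6538, -2.6154, -4.0385).
‖u_2‖ = 5.0877, so q_2 = (0.3251, -0.5141, -0.7938).
q_1·v_3 = (-0.1961)·(-2) + 0.7845·1 + (-0.5883)·(-4) = 3.5301; q_2·v_3 = 0.3251·(-2) + (-0.5141)·1 + (-0.7938)·(-4) = 2.0109.
u_3 = v_3 − 3.5301·q_1 − 2.0109·q_2 = (-1.9614, -0.7355, -0.3269).
‖u_3‖ = 2.1201, so q_3 = (-0.9251, -0.3469, -0.1542).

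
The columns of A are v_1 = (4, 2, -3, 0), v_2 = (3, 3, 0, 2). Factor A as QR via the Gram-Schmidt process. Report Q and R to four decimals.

Q = [[0.7428, 0.1572], [0.3714, 0.5344], [-0.5571, 0.5659], [0.0000, 0.6078]], R = [[5.3852, 3.3425], [0.0000, 3.2905]]

v_1 = (4, 2, -3, 0); ‖v_1‖ = 5.3852, so q_1 = (0.7428, 0.3714, -0.5571, 0.0000).
q_1·v_2 = 0.7428·3 + 0.3714·3 + (-0.5571)·0 + 0.0000·2 = 3.3425.
u_2 = v_2 − 3.3425·q_1 = (0.5172, 1.7586, 1.8621, 2.0000).
‖u_2‖ = 3.2905, so q_2 = (0.1572, 0.5344, 0.5659, 0.6078).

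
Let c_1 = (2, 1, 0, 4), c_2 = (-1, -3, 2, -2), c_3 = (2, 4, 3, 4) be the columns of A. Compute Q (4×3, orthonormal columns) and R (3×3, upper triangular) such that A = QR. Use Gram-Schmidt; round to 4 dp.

Q = [[0.4364, 0.0755, -0.0619], [0.2182, -0.7547, 0.6187], [0.0000, 0.6340, 0.7734], [0.8729, 0.1509, -0.1237]], R = [[4.5826, -2.8368, 5.2372], [0.0000, 3.1547, -0.3623], [0.0000, 0.0000, 4.1761]]

c_1 = (2, 1, 0, 4); ‖c_1‖ = 4.5826, so q_1 = (0.4364, 0.2182, 0.0000, 0.8729).
q_1·c_2 = 0.4364·(-1) + 0.2182·(-3) + 0.0000·2 + 0.8729·(-2) = -2.8368.
u_2 = c_2 + 2.8368·q_1 = (0.2381, -2.3810, 2.0000, 0.4762).
‖u_2‖ = 3.1547, so q_2 = (0.0755, -0.7547, 0.6340, 0.1509).
q_1·c_3 = 0.4364·2 + 0.2182·4 + 0.0000·3 + 0.8729·4 = 5.2372; q_2·c_3 = 0.0755·2 + (-0.7547)·4 + 0.6340·3 + 0.1509·4 = -0.3623.
u_3 = c_3 − 5.2372·q_1 + 0.3623·q_2 = (-0.2584, 2.5837, 3.2297, -0.5167).
‖u_3‖ = 4.1761, so q_3 = (-0.0619, 0.6187, 0.7734, -0.1237).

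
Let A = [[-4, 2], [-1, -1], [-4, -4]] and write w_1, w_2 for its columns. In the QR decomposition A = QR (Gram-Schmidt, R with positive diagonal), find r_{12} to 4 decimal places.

r_{12} = 1.5667

w_1 = (-4, -1, -4); ‖w_1‖ = 5.7446, so e_1 = (-0.6963, -0.1741, -0.6963).
r_{12} = e_1·w_2 = 1.5667.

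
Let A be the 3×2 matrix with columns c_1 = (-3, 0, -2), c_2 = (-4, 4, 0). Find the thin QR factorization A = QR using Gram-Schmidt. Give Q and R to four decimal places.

e_1 = c_1/‖c_1‖ = (-3, 0, -2)/3.6056 = (-0.8321, 0.0000, -0.5547).
r_{12} = e_1·c_2 = 3.3282.
u_2 = c_2 − 3.3282·e_1 = (-1.2308, 4.0000, 1.8462).
‖u_2‖ = 4.5742, so e_2 = (-0.2691, 0.8745, 0.4036).

Q = [[-0.8321, -0.2691], [0.0000, 0.8745], [-0.5547, 0.4036]], R = [[3.6056, 3.3282], [0.0000, 4.5742]]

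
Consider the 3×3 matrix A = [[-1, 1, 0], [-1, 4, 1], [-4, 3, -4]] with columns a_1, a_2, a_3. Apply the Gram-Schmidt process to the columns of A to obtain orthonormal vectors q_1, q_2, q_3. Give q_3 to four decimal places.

q_3 = (0.9717, -0.0747, -0.2242)

q_1 = a_1/‖a_1‖ = (-1, -1, -4)/4.2426 = (-0.2357, -0.2357, -0.9428).
r_{12} = q_1·a_2 = -4.0069.
u_2 = a_2 + 4.0069·q_1 = (0.0556, 3.0556, -0.7778).
‖u_2‖ = 3.1535, so q_2 = (0.0176, 0.9689, -0.2466).
r_{13} = q_1·a_3 = 3.5355; r_{23} = q_2·a_3 = 1.9555.
u_3 = a_3 − 3.5355·q_1 − 1.9555·q_2 = (0.7989, -0.0615, -0.1844).
‖u_3‖ = 0.8222, so q_3 = (0.9717, -0.0747, -0.2242).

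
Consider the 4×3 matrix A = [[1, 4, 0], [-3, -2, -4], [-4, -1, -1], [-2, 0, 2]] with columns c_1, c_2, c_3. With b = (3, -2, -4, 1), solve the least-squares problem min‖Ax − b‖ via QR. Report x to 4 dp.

x = (0.4183, 0.6005, 0.1703)

c_1 = (1, -3, -4, -2); ‖c_1‖ = 5.4772, so q_1 = (0.1826, -0.5477, -0.7303, -0.3651).
q_1·c_2 = 0.1826·4 + (-0.5477)·(-2) + (-0.7303)·(-1) + (-0.3651)·0 = 2.5560.
u_2 = c_2 − 2.5560·q_1 = (3.5333, -0.6000, 0.8667, 0.9333).
‖u_2‖ = 3.8035, so q_2 = (0.9290, -0.1577, 0.2279, 0.2454).
q_1·c_3 = 0.1826·0 + (-0.5477)·(-4) + (-0.7303)·(-1) + (-0.3651)·2 = 2.1909; q_2·c_3 = 0.9290·0 + (-0.1577)·(-4) + 0.2279·(-1) + 0.2454·2 = 0.8939.
u_3 = c_3 − 2.1909·q_1 − 0.8939·q_2 = (-1.2304, -2.6590, 0.3963, 2.5806).
‖u_3‖ = 3.9244, so q_3 = (-0.3135, -0.6776, 0.1010, 0.6576).
Qᵀb = (4.1992, 2.4363, 0.6682).
Back-substitute: x_3 = 0.6682/3.9244 = 0.1703.
x_2 = (2.4363 − 0.8939·0.1703)/3.8035 = 0.6005.
x_1 = (4.1992 − 2.5560·0.6005 − 2.1909·0.1703)/5.4772 = 0.4183.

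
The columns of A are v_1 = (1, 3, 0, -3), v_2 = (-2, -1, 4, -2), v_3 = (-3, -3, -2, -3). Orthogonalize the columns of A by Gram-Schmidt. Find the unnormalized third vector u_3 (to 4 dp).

u_3 = (-2.2532, -2.1941, -3.1477, -2.9451)

q_1 = v_1/‖v_1‖ = (1, 3, 0, -3)/4.3589 = (0.2294, 0.6882, 0.0000, -0.6882).
r_{12} = q_1·v_2 = 0.2294.
u_2 = v_2 − 0.2294·q_1 = (-2.0526, -1.1579, 4.0000, -1.8421).
‖u_2‖ = 4.9947, so q_2 = (-0.4110, -0.2318, 0.8008, -0.3688).
r_{13} = q_1·v_3 = -0.6882; r_{23} = q_2·v_3 = 1.4331.
u_3 = v_3 + 0.6882·q_1 − 1.4331·q_2 = (-2.2532, -2.1941, -3.1477, -2.9451).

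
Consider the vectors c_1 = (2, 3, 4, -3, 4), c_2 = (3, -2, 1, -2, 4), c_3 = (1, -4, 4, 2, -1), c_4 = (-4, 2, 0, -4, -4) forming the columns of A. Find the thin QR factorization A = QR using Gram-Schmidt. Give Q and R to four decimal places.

Q = [[0.2722, 0.4395, 0.0517, -0.3179], [0.4082, -0.7432, -0.4025, -0.2944], [0.5443, -0.1998, 0.8029, 0.1100], [-0.4082, -0.1199, 0.3445, -0.8240], [0.5443, 0.4475, -0.2685, -0.3482]], R = [[7.3485, 3.5382, -0.5443, -0.8165], [0.0000, 4.6348, 1.9258, -4.5549], [0.0000, 0.0000, 5.8305, -1.3159], [0.0000, 0.0000, 0.0000, 5.3716]]

e_1 = c_1/‖c_1‖ = (2, 3, 4, -3, 4)/7.3485 = (0.2722, 0.4082, 0.5443, -0.4082, 0.5443).
r_{12} = e_1·c_2 = 3.5382.
u_2 = c_2 − 3.5382·e_1 = (2.0370, -3.4444, -0.9259, -0.5556, 2.0741).
‖u_2‖ = 4.6348, so e_2 = (0.4395, -0.7432, -0.1998, -0.1199, 0.4475).
r_{13} = e_1·c_3 = -0.5443; r_{23} = e_2·c_3 = 1.9258.
u_3 = c_3 + 0.5443·e_1 − 1.9258·e_2 = (0.3017, -2.3466, 4.6810, 2.0086, -1.5655).
‖u_3‖ = 5.8305, so e_3 = (0.0517, -0.4025, 0.8029, 0.3445, -0.2685).
r_{14} = e_1·c_4 = -0.8165; r_{24} = e_2·c_4 = -4.5549; r_{34} = e_3·c_4 = -1.3159.
u_4 = c_4 + 0.8165·e_1 + 4.5549·e_2 + 1.3159·e_3 = (-1.7078, -1.5813, 0.5910, -4.4260, -1.8706).
‖u_4‖ = 5.3716, so e_4 = (-0.3179, -0.2944, 0.1100, -0.8240, -0.3482).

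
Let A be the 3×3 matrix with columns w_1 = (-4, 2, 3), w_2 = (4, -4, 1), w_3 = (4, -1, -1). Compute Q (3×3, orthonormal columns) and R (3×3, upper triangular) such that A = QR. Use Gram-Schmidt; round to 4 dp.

w_1 = (-4, 2, 3); ‖w_1‖ = 5.3852, so e_1 = (-0.7428, 0.3714, 0.5571).
e_1·w_2 = (-0.7428)·4 + 0.3714·(-4) + 0.5571·1 = -3.8996.
u_2 = w_2 + 3.8996·e_1 = (1.1034, -2.5517, 3.1724).
‖u_2‖ = 4.2182, so e_2 = (0.2616, -0.6049, 0.7521).
e_1·w_3 = (-0.7428)·4 + 0.3714·(-1) + 0.5571·(-1) = -3.8996; e_2·w_3 = 0.2616·4 + (-0.6049)·(-1) + 0.7521·(-1) = 0.8992.
u_3 = w_3 + 3.8996·e_1 − 0.8992·e_2 = (0.8682, 0.9922, 0.4961).
‖u_3‖ = 1.4087, so e_3 = (0.6163, 0.7044, 0.3522).

Q = [[-0.7428, 0.2616, 0.6163], [0.3714, -0.6049, 0.7044], [0.5571, 0.7521, 0.3522]], R = [[5.3852, -3.8996, -3.8996], [0.0000, 4.2182, 0.8992], [0.0000, 0.0000, 1.4087]]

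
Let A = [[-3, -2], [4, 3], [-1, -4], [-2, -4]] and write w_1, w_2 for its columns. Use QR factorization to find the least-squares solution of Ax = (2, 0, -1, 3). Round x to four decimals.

x = (-0.3000, -0.0667)

e_1 = w_1/‖w_1‖ = (-3, 4, -1, -2)/5.4772 = (-0.5477, 0.7303, -0.1826, -0.3651).
r_{12} = e_1·w_2 = 5.4772.
u_2 = w_2 − 5.4772·e_1 = (1.0000, -1.0000, -3.0000, -2.0000).
‖u_2‖ = 3.8730, so e_2 = (0.2582, -0.2582, -0.7746, -0.5164).
Qᵀb = (-2.0083, -0.2582).
Back-substitute: x_2 = -0.2582/3.8730 = -0.0667.
x_1 = (-2.0083 − 5.4772·(-0.0667))/5.4772 = -0.3000.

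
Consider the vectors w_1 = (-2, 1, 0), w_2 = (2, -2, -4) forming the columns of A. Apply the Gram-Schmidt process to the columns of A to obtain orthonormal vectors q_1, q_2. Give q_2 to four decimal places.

q_2 = (-0.0976, -0.1952, -0.9759)

w_1 = (-2, 1, 0); ‖w_1‖ = 2.2361, so q_1 = (-0.8944, 0.4472, 0.0000).
q_1·w_2 = (-0.8944)·2 + 0.4472·(-2) + 0.0000·(-4) = -2.6833.
u_2 = w_2 + 2.6833·q_1 = (-0.4000, -0.8000, -4.0000).
‖u_2‖ = 4.0988, so q_2 = (-0.0976, -0.1952, -0.9759).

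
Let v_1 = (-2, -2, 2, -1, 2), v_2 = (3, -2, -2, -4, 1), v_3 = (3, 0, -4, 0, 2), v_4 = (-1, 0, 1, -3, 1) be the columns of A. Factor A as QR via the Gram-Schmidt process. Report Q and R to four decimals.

v_1 = (-2, -2, 2, -1, 2); ‖v_1‖ = 4.1231, so e_1 = (-0.4851, -0.4851, 0.4851, -0.2425, 0.4851).
e_1·v_2 = (-0.4851)·3 + (-0.4851)·(-2) + 0.4851·(-2) + (-0.2425)·(-4) + 0.4851·1 = 0.0000.
u_2 = v_2 + 0.0000·e_1 = (3.0000, -2.0000, -2.0000, -4.0000, 1.0000).
‖u_2‖ = 5.8310, so e_2 = (0.5145, -0.3430, -0.3430, -0.6860, 0.1715).
e_1·v_3 = (-0.4851)·3 + (-0.4851)·0 + 0.4851·(-4) + (-0.2425)·0 + 0.4851·2 = -2.4254; e_2·v_3 = 0.5145·3 + (-0.3430)·0 + (-0.3430)·(-4) + (-0.6860)·0 + 0.1715·2 = 3.2585.
u_3 = v_3 + 2.4254·e_1 − 3.2585·e_2 = (0.1471, -0.0588, -1.7059, 1.6471, 2.6176).
‖u_3‖ = 3.5355, so e_3 = (0.0416, -0.0166, -0.4825, 0.4659, 0.7404).
e_1·v_4 = (-0.4851)·(-1) + (-0.4851)·0 + 0.4851·1 + (-0.2425)·(-3) + 0.4851·1 = 2.1828; e_2·v_4 = 0.5145·(-1) + (-0.3430)·0 + (-0.3430)·1 + (-0.6860)·(-3) + 0.1715·1 = 1.3720; e_3·v_4 = 0.0416·(-1) + (-0.0166)·0 + (-0.4825)·1 + 0.4659·(-3) + 0.7404·1 = -1.1813.
u_4 = v_4 − 2.1828·e_1 − 1.3720·e_2 + 1.1813·e_3 = (-0.5979, 1.5098, -0.1582, -0.9791, 0.5805).
‖u_4‖ = 1.9893, so e_4 = (-0.3006, 0.7589, -0.0795, -0.4922, 0.2918).

Q = [[-0.4851, 0.5145, 0.0416, -0.3006], [-0.4851, -0.3430, -0.0166, 0.7589], [0.4851, -0.3430, -0.4825, -0.0795], [-0.2425, -0.6860, 0.4659, -0.4922], [0.4851, 0.1715, 0.7404, 0.2918]], R = [[4.1231, 0.0000, -2.4254, 2.1828], [0.0000, 5.8310, 3.2585, 1.3720], [0.0000, 0.0000, 3.5355, -1.1813], [0.0000, 0.0000, 0.0000, 1.9893]]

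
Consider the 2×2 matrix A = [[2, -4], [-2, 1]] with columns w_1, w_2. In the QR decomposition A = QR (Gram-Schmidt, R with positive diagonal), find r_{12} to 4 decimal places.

e_1 = w_1/‖w_1‖ = (2, -2)/2.8284 = (0.7071, -0.7071).
r_{12} = e_1·w_2 = -3.5355.

r_{12} = -3.5355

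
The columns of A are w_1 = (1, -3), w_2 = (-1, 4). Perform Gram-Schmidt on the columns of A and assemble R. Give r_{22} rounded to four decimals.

r_{22} = 0.3162

q_1 = w_1/‖w_1‖ = (1, -3)/3.1623 = (0.3162, -0.9487).
r_{12} = q_1·w_2 = -4.1110.
u_2 = w_2 + 4.1110·q_1 = (0.3000, 0.1000).
r_{22} = ‖u_2‖ = 0.3162.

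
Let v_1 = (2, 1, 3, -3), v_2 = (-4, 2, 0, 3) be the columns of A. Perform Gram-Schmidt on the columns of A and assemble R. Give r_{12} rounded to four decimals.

e_1 = v_1/‖v_1‖ = (2, 1, 3, -3)/4.7958 = (0.4170, 0.2085, 0.6255, -0.6255).
r_{12} = e_1·v_2 = -3.1277.

r_{12} = -3.1277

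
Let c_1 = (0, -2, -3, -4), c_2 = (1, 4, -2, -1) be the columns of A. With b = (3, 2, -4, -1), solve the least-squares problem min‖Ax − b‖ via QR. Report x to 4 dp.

c_1 = (0, -2, -3, -4); ‖c_1‖ = 5.3852, so q_1 = (0.0000, -0.3714, -0.5571, -0.7428).
q_1·c_2 = 0.0000·1 + (-0.3714)·4 + (-0.5571)·(-2) + (-0.7428)·(-1) = 0.3714.
u_2 = c_2 − 0.3714·q_1 = (1.0000, 4.1379, -1.7931, -0.7241).
‖u_2‖ = 4.6757, so q_2 = (0.2139, 0.8850, -0.3835, -0.1549).
Qᵀb = (2.2283, 4.1004).
Back-substitute: x_2 = 4.1004/4.6757 = 0.8770.
x_1 = (2.2283 − 0.3714·0.8770)/5.3852 = 0.3533.

x = (0.3533, 0.8770)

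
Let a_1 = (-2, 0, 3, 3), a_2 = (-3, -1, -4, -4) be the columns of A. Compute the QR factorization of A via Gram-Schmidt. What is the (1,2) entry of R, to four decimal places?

e_1 = a_1/‖a_1‖ = (-2, 0, 3, 3)/4.6904 = (-0.4264, 0.0000, 0.6396, 0.6396).
r_{12} = e_1·a_2 = -3.8376.

r_{12} = -3.8376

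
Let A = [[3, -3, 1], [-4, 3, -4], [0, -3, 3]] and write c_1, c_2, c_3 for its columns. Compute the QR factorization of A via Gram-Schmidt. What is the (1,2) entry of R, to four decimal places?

e_1 = c_1/‖c_1‖ = (3, -4, 0)/5.0000 = (0.6000, -0.8000, 0.0000).
r_{12} = e_1·c_2 = -4.2000.

r_{12} = -4.2000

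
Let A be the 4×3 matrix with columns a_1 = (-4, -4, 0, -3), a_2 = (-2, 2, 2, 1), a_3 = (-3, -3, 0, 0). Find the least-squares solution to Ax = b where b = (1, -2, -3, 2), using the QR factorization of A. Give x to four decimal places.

a_1 = (-4, -4, 0, -3); ‖a_1‖ = 6.4031, so q_1 = (-0.6247, -0.6247, 0.0000, -0.4685).
q_1·a_2 = (-0.6247)·(-2) + (-0.6247)·2 + 0.0000·2 + (-0.4685)·1 = -0.4685.
u_2 = a_2 + 0.4685·q_1 = (-2.2927, 1.7073, 2.0000, 0.7805).
‖u_2‖ = 3.5750, so q_2 = (-0.6413, 0.4776, 0.5594, 0.2183).
q_1·a_3 = (-0.6247)·(-3) + (-0.6247)·(-3) + 0.0000·0 + (-0.4685)·0 = 3.7482; q_2·a_3 = (-0.6413)·(-3) + 0.4776·(-3) + 0.5594·0 + 0.2183·0 = 0.4912.
u_3 = a_3 − 3.7482·q_1 − 0.4912·q_2 = (-0.3435, -0.8931, -0.2748, 1.6489).
‖u_3‖ = 1.9261, so q_3 = (-0.1783, -0.4637, -0.1427, 0.8561).
Qᵀb = (-0.3123, -2.8382, 2.8892).
Back-substitute: x_3 = 2.8892/1.9261 = 1.5000.
x_2 = (-2.8382 − 0.4912·1.5000)/3.5750 = -1.0000.
x_1 = (-0.3123 + 0.4685·(-1.0000) − 3.7482·1.5000)/6.4031 = -1.0000.

x = (-1.0000, -1.0000, 1.5000)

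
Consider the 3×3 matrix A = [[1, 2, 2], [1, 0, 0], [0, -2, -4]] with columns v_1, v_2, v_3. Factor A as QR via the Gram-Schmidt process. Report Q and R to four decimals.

v_1 = (1, 1, 0); ‖v_1‖ = 1.4142, so q_1 = (0.7071, 0.7071, 0.0000).
q_1·v_2 = 0.7071·2 + 0.7071·0 + 0.0000·(-2) = 1.4142.
u_2 = v_2 − 1.4142·q_1 = (1.0000, -1.0000, -2.0000).
‖u_2‖ = 2.4495, so q_2 = (0.4082, -0.4082, -0.8165).
q_1·v_3 = 0.7071·2 + 0.7071·0 + 0.0000·(-4) = 1.4142; q_2·v_3 = 0.4082·2 + (-0.4082)·0 + (-0.8165)·(-4) = 4.0825.
u_3 = v_3 − 1.4142·q_1 − 4.0825·q_2 = (-0.6667, 0.6667, -0.6667).
‖u_3‖ = 1.1547, so q_3 = (-0.5774, 0.5774, -0.5774).

Q = [[0.7071, 0.4082, -0.5774], [0.7071, -0.4082, 0.5774], [0.0000, -0.8165, -0.5774]], R = [[1.4142, 1.4142, 1.4142], [0.0000, 2.4495, 4.0825], [0.0000, 0.0000, 1.1547]]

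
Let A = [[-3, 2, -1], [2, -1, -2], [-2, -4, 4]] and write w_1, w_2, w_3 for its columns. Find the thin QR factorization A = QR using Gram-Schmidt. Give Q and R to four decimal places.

Q = [[-0.7276, 0.4364, -0.5293], [0.4851, -0.2182, -0.8468], [-0.4851, -0.8729, -0.0529]], R = [[4.1231, 0.0000, -2.1828], [0.0000, 4.5826, -3.4915], [0.0000, 0.0000, 2.0112]]

q_1 = w_1/‖w_1‖ = (-3, 2, -2)/4.1231 = (-0.7276, 0.4851, -0.4851).
r_{12} = q_1·w_2 = 0.0000.
u_2 = w_2 + 0.0000·q_1 = (2.0000, -1.0000, -4.0000).
‖u_2‖ = 4.5826, so q_2 = (0.4364, -0.2182, -0.8729).
r_{13} = q_1·w_3 = -2.1828; r_{23} = q_2·w_3 = -3.4915.
u_3 = w_3 + 2.1828·q_1 + 3.4915·q_2 = (-1.0644, -1.7031, -0.1064).
‖u_3‖ = 2.0112, so q_3 = (-0.5293, -0.8468, -0.0529).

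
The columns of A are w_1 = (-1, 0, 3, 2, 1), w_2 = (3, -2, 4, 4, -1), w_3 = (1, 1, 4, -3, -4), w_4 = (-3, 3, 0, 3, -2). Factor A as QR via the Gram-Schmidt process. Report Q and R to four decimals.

q_1 = w_1/‖w_1‖ = (-1, 0, 3, 2, 1)/3.8730 = (-0.2582, 0.0000, 0.7746, 0.5164, 0.2582).
r_{12} = q_1·w_2 = 4.1312.
u_2 = w_2 − 4.1312·q_1 = (4.0667, -2.0000, 0.8000, 1.8667, -2.0667).
‖u_2‖ = 5.3790, so q_2 = (0.7560, -0.3718, 0.1487, 0.3470, -0.3842).
r_{13} = q_1·w_3 = 0.2582; r_{23} = q_2·w_3 = 1.4749.
u_3 = w_3 − 0.2582·q_1 − 1.4749·q_2 = (-0.0484, 1.5484, 3.5806, -3.6452, -3.5000).
‖u_3‖ = 6.3842, so q_3 = (-0.0076, 0.2425, 0.5609, -0.5710, -0.5482).
r_{14} = q_1·w_4 = 1.8074; r_{24} = q_2·w_4 = -1.5740; r_{34} = q_3·w_4 = 0.1339.
u_4 = w_4 − 1.8074·q_1 + 1.5740·q_2 − 0.1339·q_3 = (-1.3423, 2.3823, -1.2410, 2.6894, -2.9980).
‖u_4‖ = 5.0237, so q_4 = (-0.2672, 0.4742, -0.2470, 0.5353, -0.5968).

Q = [[-0.2582, 0.7560, -0.0076, -0.2672], [0.0000, -0.3718, 0.2425, 0.4742], [0.7746, 0.1487, 0.5609, -0.2470], [0.5164, 0.3470, -0.5710, 0.5353], [0.2582, -0.3842, -0.5482, -0.5968]], R = [[3.8730, 4.1312, 0.2582, 1.8074], [0.0000, 5.3790, 1.4749, -1.5740], [0.0000, 0.0000, 6.3842, 0.1339], [0.0000, 0.0000, 0.0000, 5.0237]]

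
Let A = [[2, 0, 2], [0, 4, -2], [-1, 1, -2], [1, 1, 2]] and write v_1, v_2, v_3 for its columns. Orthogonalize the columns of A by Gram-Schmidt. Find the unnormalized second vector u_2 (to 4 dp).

v_1 = (2, 0, -1, 1); ‖v_1‖ = 2.4495, so e_1 = (0.8165, 0.0000, -0.4082, 0.4082).
e_1·v_2 = 0.8165·0 + 0.0000·4 + (-0.4082)·1 + 0.4082·1 = 0.0000.
u_2 = v_2 + 0.0000·e_1 = (0.0000, 4.0000, 1.0000, 1.0000).

u_2 = (0.0000, 4.0000, 1.0000, 1.0000)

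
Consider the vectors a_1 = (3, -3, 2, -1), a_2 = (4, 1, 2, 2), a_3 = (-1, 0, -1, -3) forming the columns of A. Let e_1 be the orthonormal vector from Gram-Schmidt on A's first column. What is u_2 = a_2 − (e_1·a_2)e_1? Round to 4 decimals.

u_2 = (2.5652, 2.4348, 1.0435, 2.4783)

e_1 = a_1/‖a_1‖ = (3, -3, 2, -1)/4.7958 = (0.6255, -0.6255, 0.4170, -0.2085).
r_{12} = e_1·a_2 = 2.2937.
u_2 = a_2 − 2.2937·e_1 = (2.5652, 2.4348, 1.0435, 2.4783).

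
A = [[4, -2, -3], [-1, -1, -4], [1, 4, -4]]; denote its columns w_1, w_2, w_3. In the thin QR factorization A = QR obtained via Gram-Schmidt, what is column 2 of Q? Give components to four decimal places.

w_1 = (4, -1, 1); ‖w_1‖ = 4.2426, so e_1 = (0.9428, -0.2357, 0.2357).
e_1·w_2 = 0.9428·(-2) + (-0.2357)·(-1) + 0.2357·4 = -0.7071.
u_2 = w_2 + 0.7071·e_1 = (-1.3333, -1.1667, 4.1667).
‖u_2‖ = 4.5277, so e_2 = (-0.2945, -0.2577, 0.9203).

e_2 = (-0.2945, -0.2577, 0.9203)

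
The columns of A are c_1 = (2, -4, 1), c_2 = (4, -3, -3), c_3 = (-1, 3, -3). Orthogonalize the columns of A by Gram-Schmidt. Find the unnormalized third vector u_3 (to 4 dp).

c_1 = (2, -4, 1); ‖c_1‖ = 4.5826, so e_1 = (0.4364, -0.8729, 0.2182).
e_1·c_2 = 0.4364·4 + (-0.8729)·(-3) + 0.2182·(-3) = 3.7097.
u_2 = c_2 − 3.7097·e_1 = (2.3810, 0.2381, -3.8095).
‖u_2‖ = 4.4987, so e_2 = (0.5293, 0.0529, -0.8468).
e_1·c_3 = 0.4364·(-1) + (-0.8729)·3 + 0.2182·(-3) = -3.7097; e_2·c_3 = 0.5293·(-1) + 0.0529·3 + (-0.8468)·(-3) = 2.1700.
u_3 = c_3 + 3.7097·e_1 − 2.1700·e_2 = (-0.5294, -0.3529, -0.3529).

u_3 = (-0.5294, -0.3529, -0.3529)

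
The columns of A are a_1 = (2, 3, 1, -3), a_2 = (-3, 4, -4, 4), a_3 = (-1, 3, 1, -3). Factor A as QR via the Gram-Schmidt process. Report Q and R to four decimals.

Q = [[0.4170, -0.2936, -0.8602], [0.6255, 0.7310, 0.0538], [0.2085, -0.4913, 0.2688], [-0.6255, 0.3715, -0.4301]], R = [[4.7958, -2.0851, 3.5447], [0.0000, 7.2562, 0.8808], [0.0000, 0.0000, 2.5805]]

q_1 = a_1/‖a_1‖ = (2, 3, 1, -3)/4.7958 = (0.4170, 0.6255, 0.2085, -0.6255).
r_{12} = q_1·a_2 = -2.0851.
u_2 = a_2 + 2.0851·q_1 = (-2.1304, 5.3043, -3.5652, 2.6957).
‖u_2‖ = 7.2562, so q_2 = (-0.2936, 0.7310, -0.4913, 0.3715).
r_{13} = q_1·a_3 = 3.5447; r_{23} = q_2·a_3 = 0.8808.
u_3 = a_3 − 3.5447·q_1 − 0.8808·q_2 = (-2.2197, 0.1387, 0.6936, -1.1098).
‖u_3‖ = 2.5805, so q_3 = (-0.8602, 0.0538, 0.2688, -0.4301).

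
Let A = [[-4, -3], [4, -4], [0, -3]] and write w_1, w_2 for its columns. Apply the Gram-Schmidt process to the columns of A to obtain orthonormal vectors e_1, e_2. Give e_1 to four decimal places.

e_1 = (-0.7071, 0.7071, 0.0000)

w_1 = (-4, 4, 0); ‖w_1‖ = 5.6569, so e_1 = (-0.7071, 0.7071, 0.0000).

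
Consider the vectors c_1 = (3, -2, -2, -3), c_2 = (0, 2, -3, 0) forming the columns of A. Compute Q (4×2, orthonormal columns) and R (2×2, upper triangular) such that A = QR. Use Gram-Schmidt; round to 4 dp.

c_1 = (3, -2, -2, -3); ‖c_1‖ = 5.0990, so q_1 = (0.5883, -0.3922, -0.3922, -0.5883).
q_1·c_2 = 0.5883·0 + (-0.3922)·2 + (-0.3922)·(-3) + (-0.5883)·0 = 0.3922.
u_2 = c_2 − 0.3922·q_1 = (-0.2308, 2.1538, -2.8462, 0.2308).
‖u_2‖ = 3.5842, so q_2 = (-0.0644, 0.6009, -0.7941, 0.0644).

Q = [[0.5883, -0.0644], [-0.3922, 0.6009], [-0.3922, -0.7941], [-0.5883, 0.0644]], R = [[5.0990, 0.3922], [0.0000, 3.5842]]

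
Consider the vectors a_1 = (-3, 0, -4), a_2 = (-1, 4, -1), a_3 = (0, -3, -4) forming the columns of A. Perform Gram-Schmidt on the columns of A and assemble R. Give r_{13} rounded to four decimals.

q_1 = a_1/‖a_1‖ = (-3, 0, -4)/5.0000 = (-0.6000, 0.0000, -0.8000).
r_{13} = q_1·a_3 = 3.2000.

r_{13} = 3.2000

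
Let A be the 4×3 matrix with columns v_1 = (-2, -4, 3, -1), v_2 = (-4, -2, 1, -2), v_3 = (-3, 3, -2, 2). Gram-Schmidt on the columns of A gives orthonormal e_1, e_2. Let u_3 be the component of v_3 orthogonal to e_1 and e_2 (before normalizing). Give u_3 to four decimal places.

u_3 = (-1.4595, 0.3722, 0.4466, 2.7702)

v_1 = (-2, -4, 3, -1); ‖v_1‖ = 5.4772, so e_1 = (-0.3651, -0.7303, 0.5477, -0.1826).
e_1·v_2 = (-0.3651)·(-4) + (-0.7303)·(-2) + 0.5477·1 + (-0.1826)·(-2) = 3.8341.
u_2 = v_2 − 3.8341·e_1 = (-2.6000, 0.8000, -1.1000, -1.3000).
‖u_2‖ = 3.2094, so e_2 = (-0.8101, 0.2493, -0.3427, -0.4051).
e_1·v_3 = (-0.3651)·(-3) + (-0.7303)·3 + 0.5477·(-2) + (-0.1826)·2 = -2.5560; e_2·v_3 = (-0.8101)·(-3) + 0.2493·3 + (-0.3427)·(-2) + (-0.4051)·2 = 3.0536.
u_3 = v_3 + 2.5560·e_1 − 3.0536·e_2 = (-1.4595, 0.3722, 0.4466, 2.7702).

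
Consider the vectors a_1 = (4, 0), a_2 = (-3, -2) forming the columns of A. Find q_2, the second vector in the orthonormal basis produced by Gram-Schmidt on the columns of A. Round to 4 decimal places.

q_2 = (0.0000, -1.0000)

a_1 = (4, 0); ‖a_1‖ = 4.0000, so q_1 = (1.0000, 0.0000).
q_1·a_2 = 1.0000·(-3) + 0.0000·(-2) = -3.0000.
u_2 = a_2 + 3.0000·q_1 = (0.0000, -2.0000).
‖u_2‖ = 2.0000, so q_2 = (0.0000, -1.0000).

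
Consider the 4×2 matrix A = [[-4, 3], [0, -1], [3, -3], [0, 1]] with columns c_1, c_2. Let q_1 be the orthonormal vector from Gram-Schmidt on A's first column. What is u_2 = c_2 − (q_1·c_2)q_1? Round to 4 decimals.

c_1 = (-4, 0, 3, 0); ‖c_1‖ = 5.0000, so q_1 = (-0.8000, 0.0000, 0.6000, 0.0000).
q_1·c_2 = (-0.8000)·3 + 0.0000·(-1) + 0.6000·(-3) + 0.0000·1 = -4.2000.
u_2 = c_2 + 4.2000·q_1 = (-0.3600, -1.0000, -0.4800, 1.0000).

u_2 = (-0.3600, -1.0000, -0.4800, 1.0000)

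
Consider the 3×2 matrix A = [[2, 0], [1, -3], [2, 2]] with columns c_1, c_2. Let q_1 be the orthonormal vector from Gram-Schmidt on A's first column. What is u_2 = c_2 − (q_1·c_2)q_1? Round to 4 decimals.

c_1 = (2, 1, 2); ‖c_1‖ = 3.0000, so q_1 = (0.6667, 0.3333, 0.6667).
q_1·c_2 = 0.6667·0 + 0.3333·(-3) + 0.6667·2 = 0.3333.
u_2 = c_2 − 0.3333·q_1 = (-0.2222, -3.1111, 1.7778).

u_2 = (-0.2222, -3.1111, 1.7778)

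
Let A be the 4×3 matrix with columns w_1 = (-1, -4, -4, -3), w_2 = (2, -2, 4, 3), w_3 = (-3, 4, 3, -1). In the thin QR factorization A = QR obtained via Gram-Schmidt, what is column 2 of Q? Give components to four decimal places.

w_1 = (-1, -4, -4, -3); ‖w_1‖ = 6.4807, so q_1 = (-0.1543, -0.6172, -0.6172, -0.4629).
q_1·w_2 = (-0.1543)·2 + (-0.6172)·(-2) + (-0.6172)·4 + (-0.4629)·3 = -2.9318.
u_2 = w_2 + 2.9318·q_1 = (1.5476, -3.8095, 2.1905, 1.6429).
‖u_2‖ = 4.9401, so q_2 = (0.3133, -0.7711, 0.4434, 0.3326).

q_2 = (0.3133, -0.7711, 0.4434, 0.3326)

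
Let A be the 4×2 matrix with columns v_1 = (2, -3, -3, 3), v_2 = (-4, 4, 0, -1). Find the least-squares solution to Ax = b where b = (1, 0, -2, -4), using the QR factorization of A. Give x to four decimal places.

x = (-0.2672, -0.1862)

e_1 = v_1/‖v_1‖ = (2, -3, -3, 3)/5.5678 = (0.3592, -0.5388, -0.5388, 0.5388).
r_{12} = e_1·v_2 = -4.1309.
u_2 = v_2 + 4.1309·e_1 = (-2.5161, 1.7742, -2.2258, 1.2258).
‖u_2‖ = 3.9919, so e_2 = (-0.6303, 0.4444, -0.5576, 0.3071).
Qᵀb = (-0.7184, -0.7434).
Back-substitute: x_2 = -0.7434/3.9919 = -0.1862.
x_1 = (-0.7184 + 4.1309·(-0.1862))/5.5678 = -0.2672.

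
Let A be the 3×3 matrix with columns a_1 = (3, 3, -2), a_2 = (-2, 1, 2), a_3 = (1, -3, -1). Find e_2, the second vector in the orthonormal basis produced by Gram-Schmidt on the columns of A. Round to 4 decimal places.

a_1 = (3, 3, -2); ‖a_1‖ = 4.6904, so e_1 = (0.6396, 0.6396, -0.4264).
e_1·a_2 = 0.6396·(-2) + 0.6396·1 + (-0.4264)·2 = -1.4924.
u_2 = a_2 + 1.4924·e_1 = (-1.0455, 1.9545, 1.3636).
‖u_2‖ = 2.6024, so e_2 = (-0.4017, 0.7510, 0.5240).

e_2 = (-0.4017, 0.7510, 0.5240)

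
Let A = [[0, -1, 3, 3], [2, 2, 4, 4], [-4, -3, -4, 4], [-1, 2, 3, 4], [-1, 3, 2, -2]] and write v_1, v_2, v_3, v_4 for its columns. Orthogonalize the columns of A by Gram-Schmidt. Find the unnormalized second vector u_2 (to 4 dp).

u_2 = (-1.0000, 1.0000, -1.0000, 2.5000, 3.5000)

v_1 = (0, 2, -4, -1, -1); ‖v_1‖ = 4.6904, so e_1 = (0.0000, 0.4264, -0.8528, -0.2132, -0.2132).
e_1·v_2 = 0.0000·(-1) + 0.4264·2 + (-0.8528)·(-3) + (-0.2132)·2 + (-0.2132)·3 = 2.3452.
u_2 = v_2 − 2.3452·e_1 = (-1.0000, 1.0000, -1.0000, 2.5000, 3.5000).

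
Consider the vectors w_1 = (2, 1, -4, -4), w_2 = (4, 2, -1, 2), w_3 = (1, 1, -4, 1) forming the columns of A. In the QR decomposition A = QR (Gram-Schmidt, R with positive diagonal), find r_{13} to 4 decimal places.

r_{13} = 2.4660

w_1 = (2, 1, -4, -4); ‖w_1‖ = 6.0828, so e_1 = (0.3288, 0.1644, -0.6576, -0.6576).
r_{13} = e_1·w_3 = 2.4660.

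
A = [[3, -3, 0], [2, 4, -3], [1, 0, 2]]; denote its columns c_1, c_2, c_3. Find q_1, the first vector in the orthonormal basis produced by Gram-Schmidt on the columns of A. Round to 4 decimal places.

c_1 = (3, 2, 1); ‖c_1‖ = 3.7417, so q_1 = (0.8018, 0.5345, 0.2673).

q_1 = (0.8018, 0.5345, 0.2673)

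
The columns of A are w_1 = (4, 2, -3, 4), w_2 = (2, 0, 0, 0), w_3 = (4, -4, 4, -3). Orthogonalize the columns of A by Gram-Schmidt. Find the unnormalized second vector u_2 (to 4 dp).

u_2 = (1.2889, -0.3556, 0.5333, -0.7111)

w_1 = (4, 2, -3, 4); ‖w_1‖ = 6.7082, so e_1 = (0.5963, 0.2981, -0.4472, 0.5963).
e_1·w_2 = 0.5963·2 + 0.2981·0 + (-0.4472)·0 + 0.5963·0 = 1.1926.
u_2 = w_2 − 1.1926·e_1 = (1.2889, -0.3556, 0.5333, -0.7111).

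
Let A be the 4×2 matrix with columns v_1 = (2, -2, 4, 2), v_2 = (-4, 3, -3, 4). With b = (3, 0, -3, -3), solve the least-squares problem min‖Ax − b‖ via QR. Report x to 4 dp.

x = (-0.8086, -0.5911)

v_1 = (2, -2, 4, 2); ‖v_1‖ = 5.2915, so q_1 = (0.3780, -0.3780, 0.7559, 0.3780).
q_1·v_2 = 0.3780·(-4) + (-0.3780)·3 + 0.7559·(-3) + 0.3780·4 = -3.4017.
u_2 = v_2 + 3.4017·q_1 = (-2.7143, 1.7143, -0.4286, 5.2857).
‖u_2‖ = 6.1991, so q_2 = (-0.4379, 0.2765, -0.0691, 0.8527).
Qᵀb = (-2.2678, -3.6641).
Back-substitute: x_2 = -3.6641/6.1991 = -0.5911.
x_1 = (-2.2678 + 3.4017·(-0.5911))/5.2915 = -0.8086.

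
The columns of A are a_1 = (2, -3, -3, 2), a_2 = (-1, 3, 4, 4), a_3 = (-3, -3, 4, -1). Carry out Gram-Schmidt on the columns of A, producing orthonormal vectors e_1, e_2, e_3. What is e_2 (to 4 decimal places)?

a_1 = (2, -3, -3, 2); ‖a_1‖ = 5.0990, so e_1 = (0.3922, -0.5883, -0.5883, 0.3922).
e_1·a_2 = 0.3922·(-1) + (-0.5883)·3 + (-0.5883)·4 + 0.3922·4 = -2.9417.
u_2 = a_2 + 2.9417·e_1 = (0.1538, 1.2692, 2.2692, 5.1538).
‖u_2‖ = 5.7746, so e_2 = (0.0266, 0.2198, 0.3930, 0.8925).

e_2 = (0.0266, 0.2198, 0.3930, 0.8925)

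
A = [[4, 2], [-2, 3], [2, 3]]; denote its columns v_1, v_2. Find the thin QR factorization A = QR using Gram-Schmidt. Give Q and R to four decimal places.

q_1 = v_1/‖v_1‖ = (4, -2, 2)/4.8990 = (0.8165, -0.4082, 0.4082).
r_{12} = q_1·v_2 = 1.6330.
u_2 = v_2 − 1.6330·q_1 = (0.6667, 3.6667, 2.3333).
‖u_2‖ = 4.3970, so q_2 = (0.1516, 0.8339, 0.5307).

Q = [[0.8165, 0.1516], [-0.4082, 0.8339], [0.4082, 0.5307]], R = [[4.8990, 1.6330], [0.0000, 4.3970]]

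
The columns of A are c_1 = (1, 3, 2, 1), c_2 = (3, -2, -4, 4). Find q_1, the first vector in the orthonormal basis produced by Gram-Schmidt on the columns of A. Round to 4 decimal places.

c_1 = (1, 3, 2, 1); ‖c_1‖ = 3.8730, so q_1 = (0.2582, 0.7746, 0.5164, 0.2582).

q_1 = (0.2582, 0.7746, 0.5164, 0.2582)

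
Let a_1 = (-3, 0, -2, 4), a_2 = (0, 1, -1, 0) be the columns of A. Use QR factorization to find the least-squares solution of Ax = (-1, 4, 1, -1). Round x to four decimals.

x = (-0.2222, 1.7222)

e_1 = a_1/‖a_1‖ = (-3, 0, -2, 4)/5.3852 = (-0.5571, 0.0000, -0.3714, 0.7428).
r_{12} = e_1·a_2 = 0.3714.
u_2 = a_2 − 0.3714·e_1 = (0.2069, 1.0000, -0.8621, -0.2759).
‖u_2‖ = 1.3646, so e_2 = (0.1516, 0.7328, -0.6317, -0.2022).
Qᵀb = (-0.5571, 2.3501).
Back-substitute: x_2 = 2.3501/1.3646 = 1.7222.
x_1 = (-0.5571 − 0.3714·1.7222)/5.3852 = -0.2222.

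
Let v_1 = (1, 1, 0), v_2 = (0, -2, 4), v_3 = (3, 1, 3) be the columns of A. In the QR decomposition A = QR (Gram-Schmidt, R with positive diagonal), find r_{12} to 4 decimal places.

e_1 = v_1/‖v_1‖ = (1, 1, 0)/1.4142 = (0.7071, 0.7071, 0.0000).
r_{12} = e_1·v_2 = -1.4142.

r_{12} = -1.4142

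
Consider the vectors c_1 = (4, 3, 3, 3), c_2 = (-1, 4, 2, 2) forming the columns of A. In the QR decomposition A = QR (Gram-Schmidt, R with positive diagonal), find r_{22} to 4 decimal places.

q_1 = c_1/‖c_1‖ = (4, 3, 3, 3)/6.5574 = (0.6100, 0.4575, 0.4575, 0.4575).
r_{12} = q_1·c_2 = 3.0500.
u_2 = c_2 − 3.0500·q_1 = (-2.8605, 2.6047, 0.6047, 0.6047).
r_{22} = ‖u_2‖ = 3.9620.

r_{22} = 3.9620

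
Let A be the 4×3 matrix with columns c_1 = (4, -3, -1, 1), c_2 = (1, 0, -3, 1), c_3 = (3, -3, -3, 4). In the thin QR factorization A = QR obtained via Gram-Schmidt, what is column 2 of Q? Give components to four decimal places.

e_2 = (-0.0630, 0.3026, -0.9204, 0.2395)

c_1 = (4, -3, -1, 1); ‖c_1‖ = 5.1962, so e_1 = (0.7698, -0.5774, -0.1925, 0.1925).
e_1·c_2 = 0.7698·1 + (-0.5774)·0 + (-0.1925)·(-3) + 0.1925·1 = 1.5396.
u_2 = c_2 − 1.5396·e_1 = (-0.1852, 0.8889, -2.7037, 0.7037).
‖u_2‖ = 2.9376, so e_2 = (-0.0630, 0.3026, -0.9204, 0.2395).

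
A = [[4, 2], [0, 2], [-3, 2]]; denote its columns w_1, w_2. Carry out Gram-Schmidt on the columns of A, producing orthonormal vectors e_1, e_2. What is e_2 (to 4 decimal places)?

e_2 = (0.4882, 0.5812, 0.6510)

w_1 = (4, 0, -3); ‖w_1‖ = 5.0000, so e_1 = (0.8000, 0.0000, -0.6000).
e_1·w_2 = 0.8000·2 + 0.0000·2 + (-0.6000)·2 = 0.4000.
u_2 = w_2 − 0.4000·e_1 = (1.6800, 2.0000, 2.2400).
‖u_2‖ = 3.4409, so e_2 = (0.4882, 0.5812, 0.6510).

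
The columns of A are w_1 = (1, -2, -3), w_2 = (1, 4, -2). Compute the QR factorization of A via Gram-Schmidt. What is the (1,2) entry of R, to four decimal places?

w_1 = (1, -2, -3); ‖w_1‖ = 3.7417, so e_1 = (0.2673, -0.5345, -0.8018).
r_{12} = e_1·w_2 = -0.2673.

r_{12} = -0.2673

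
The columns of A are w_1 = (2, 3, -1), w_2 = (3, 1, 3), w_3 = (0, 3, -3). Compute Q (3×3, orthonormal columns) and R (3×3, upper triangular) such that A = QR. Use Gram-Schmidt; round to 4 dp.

Q = [[0.5345, 0.5287, -0.6594], [0.8018, -0.0705, 0.5934], [-0.2673, 0.8459, 0.4616]], R = [[3.7417, 1.6036, 3.2071], [0.0000, 4.0532, -2.7491], [0.0000, 0.0000, 0.3956]]

e_1 = w_1/‖w_1‖ = (2, 3, -1)/3.7417 = (0.5345, 0.8018, -0.2673).
r_{12} = e_1·w_2 = 1.6036.
u_2 = w_2 − 1.6036·e_1 = (2.1429, -0.2857, 3.4286).
‖u_2‖ = 4.0532, so e_2 = (0.5287, -0.0705, 0.8459).
r_{13} = e_1·w_3 = 3.2071; r_{23} = e_2·w_3 = -2.7491.
u_3 = w_3 − 3.2071·e_1 + 2.7491·e_2 = (-0.2609, 0.2348, 0.1826).
‖u_3‖ = 0.3956, so e_3 = (-0.6594, 0.5934, 0.4616).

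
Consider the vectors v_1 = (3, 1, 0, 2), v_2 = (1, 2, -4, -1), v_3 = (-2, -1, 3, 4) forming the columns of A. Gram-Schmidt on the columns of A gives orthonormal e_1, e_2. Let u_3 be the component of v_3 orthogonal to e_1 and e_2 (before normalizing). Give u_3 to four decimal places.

u_3 = (-1.8763, 0.6187, -0.7860, 2.5050)

v_1 = (3, 1, 0, 2); ‖v_1‖ = 3.7417, so e_1 = (0.8018, 0.2673, 0.0000, 0.5345).
e_1·v_2 = 0.8018·1 + 0.2673·2 + 0.0000·(-4) + 0.5345·(-1) = 0.8018.
u_2 = v_2 − 0.8018·e_1 = (0.3571, 1.7857, -4.0000, -1.4286).
‖u_2‖ = 4.6214, so e_2 = (0.0773, 0.3864, -0.8655, -0.3091).
e_1·v_3 = 0.8018·(-2) + 0.2673·(-1) + 0.0000·3 + 0.5345·4 = 0.2673; e_2·v_3 = 0.0773·(-2) + 0.3864·(-1) + (-0.8655)·3 + (-0.3091)·4 = -4.3741.
u_3 = v_3 − 0.2673·e_1 + 4.3741·e_2 = (-1.8763, 0.6187, -0.7860, 2.5050).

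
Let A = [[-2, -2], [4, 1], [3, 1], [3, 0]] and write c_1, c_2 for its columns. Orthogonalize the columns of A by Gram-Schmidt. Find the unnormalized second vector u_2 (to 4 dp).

q_1 = c_1/‖c_1‖ = (-2, 4, 3, 3)/6.1644 = (-0.3244, 0.6489, 0.4867, 0.4867).
r_{12} = q_1·c_2 = 1.7844.
u_2 = c_2 − 1.7844·q_1 = (-1.4211, -0.1579, 0.1316, -0.8684).

u_2 = (-1.4211, -0.1579, 0.1316, -0.8684)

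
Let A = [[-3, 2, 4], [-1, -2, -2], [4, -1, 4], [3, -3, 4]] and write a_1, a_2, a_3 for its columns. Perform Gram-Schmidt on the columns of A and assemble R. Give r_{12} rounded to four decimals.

r_{12} = -2.8735

a_1 = (-3, -1, 4, 3); ‖a_1‖ = 5.9161, so e_1 = (-0.5071, -0.1690, 0.6761, 0.5071).
r_{12} = e_1·a_2 = -2.8735.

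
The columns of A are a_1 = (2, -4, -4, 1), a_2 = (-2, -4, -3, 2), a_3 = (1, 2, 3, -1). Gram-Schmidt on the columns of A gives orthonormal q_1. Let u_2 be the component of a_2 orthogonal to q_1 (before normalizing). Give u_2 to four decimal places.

u_2 = (-3.4054, -1.1892, -0.1892, 1.2973)

a_1 = (2, -4, -4, 1); ‖a_1‖ = 6.0828, so q_1 = (0.3288, -0.6576, -0.6576, 0.1644).
q_1·a_2 = 0.3288·(-2) + (-0.6576)·(-4) + (-0.6576)·(-3) + 0.1644·2 = 4.2744.
u_2 = a_2 − 4.2744·q_1 = (-3.4054, -1.1892, -0.1892, 1.2973).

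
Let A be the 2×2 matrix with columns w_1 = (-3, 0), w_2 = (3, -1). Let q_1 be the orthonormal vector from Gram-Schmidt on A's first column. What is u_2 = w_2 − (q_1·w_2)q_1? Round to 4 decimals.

w_1 = (-3, 0); ‖w_1‖ = 3.0000, so q_1 = (-1.0000, 0.0000).
q_1·w_2 = (-1.0000)·3 + 0.0000·(-1) = -3.0000.
u_2 = w_2 + 3.0000·q_1 = (0.0000, -1.0000).

u_2 = (0.0000, -1.0000)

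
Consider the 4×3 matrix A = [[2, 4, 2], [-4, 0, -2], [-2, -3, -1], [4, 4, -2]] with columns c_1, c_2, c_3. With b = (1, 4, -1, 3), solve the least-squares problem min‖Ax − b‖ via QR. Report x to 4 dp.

c_1 = (2, -4, -2, 4); ‖c_1‖ = 6.3246, so e_1 = (0.3162, -0.6325, -0.3162, 0.6325).
e_1·c_2 = 0.3162·4 + (-0.6325)·0 + (-0.3162)·(-3) + 0.6325·4 = 4.7434.
u_2 = c_2 − 4.7434·e_1 = (2.5000, 3.0000, -1.5000, 1.0000).
‖u_2‖ = 4.3012, so e_2 = (0.5812, 0.6975, -0.3487, 0.2325).
e_1·c_3 = 0.3162·2 + (-0.6325)·(-2) + (-0.3162)·(-1) + 0.6325·(-2) = 0.9487; e_2·c_3 = 0.5812·2 + 0.6975·(-2) + (-0.3487)·(-1) + 0.2325·(-2) = -0.3487.
u_3 = c_3 − 0.9487·e_1 + 0.3487·e_2 = (1.9027, -1.1568, -0.8216, -2.5189).
‖u_3‖ = 3.4610, so e_3 = (0.5498, -0.3342, -0.2374, -0.7278).
Qᵀb = (0.0000, 4.4174, -2.7332).
Back-substitute: x_3 = -2.7332/3.4610 = -0.7897.
x_2 = (4.4174 + 0.3487·(-0.7897))/4.3012 = 0.9630.
x_1 = (0.0000 − 4.7434·0.9630 − 0.9487·(-0.7897))/6.3246 = -0.6038.

x = (-0.6038, 0.9630, -0.7897)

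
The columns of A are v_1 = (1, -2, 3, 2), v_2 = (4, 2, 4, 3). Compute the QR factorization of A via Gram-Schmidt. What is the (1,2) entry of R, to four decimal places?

v_1 = (1, -2, 3, 2); ‖v_1‖ = 4.2426, so e_1 = (0.2357, -0.4714, 0.7071, 0.4714).
r_{12} = e_1·v_2 = 4.2426.

r_{12} = 4.2426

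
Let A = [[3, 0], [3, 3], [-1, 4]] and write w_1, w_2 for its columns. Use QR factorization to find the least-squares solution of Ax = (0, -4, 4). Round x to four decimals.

w_1 = (3, 3, -1); ‖w_1‖ = 4.3589, so q_1 = (0.6882, 0.6882, -0.2294).
q_1·w_2 = 0.6882·0 + 0.6882·3 + (-0.2294)·4 = 1.1471.
u_2 = w_2 − 1.1471·q_1 = (-0.7895, 2.2105, 4.2632).
‖u_2‖ = 4.8666, so q_2 = (-0.1622, 0.4542, 0.8760).
Qᵀb = (-3.6707, 1.6871).
Back-substitute: x_2 = 1.6871/4.8666 = 0.3467.
x_1 = (-3.6707 − 1.1471·0.3467)/4.3589 = -0.9333.

x = (-0.9333, 0.3467)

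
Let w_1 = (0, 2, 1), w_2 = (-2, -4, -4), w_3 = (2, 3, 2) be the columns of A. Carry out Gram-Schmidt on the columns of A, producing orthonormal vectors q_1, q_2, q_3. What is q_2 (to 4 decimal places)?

w_1 = (0, 2, 1); ‖w_1‖ = 2.2361, so q_1 = (0.0000, 0.8944, 0.4472).
q_1·w_2 = 0.0000·(-2) + 0.8944·(-4) + 0.4472·(-4) = -5.3666.
u_2 = w_2 + 5.3666·q_1 = (-2.0000, 0.8000, -1.6000).
‖u_2‖ = 2.6833, so q_2 = (-0.7454, 0.2981, -0.5963).

q_2 = (-0.7454, 0.2981, -0.5963)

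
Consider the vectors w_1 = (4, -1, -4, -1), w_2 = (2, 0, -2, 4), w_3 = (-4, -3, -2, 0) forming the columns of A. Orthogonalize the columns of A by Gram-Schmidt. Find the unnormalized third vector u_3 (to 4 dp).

u_3 = (-3.3452, -3.1071, -2.6548, 0.3452)

w_1 = (4, -1, -4, -1); ‖w_1‖ = 5.8310, so e_1 = (0.6860, -0.1715, -0.6860, -0.1715).
e_1·w_2 = 0.6860·2 + (-0.1715)·0 + (-0.6860)·(-2) + (-0.1715)·4 = 2.0580.
u_2 = w_2 − 2.0580·e_1 = (0.5882, 0.3529, -0.5882, 4.3529).
‖u_2‖ = 4.4458, so e_2 = (0.1323, 0.0794, -0.1323, 0.9791).
e_1·w_3 = 0.6860·(-4) + (-0.1715)·(-3) + (-0.6860)·(-2) + (-0.1715)·0 = -0.8575; e_2·w_3 = 0.1323·(-4) + 0.0794·(-3) + (-0.1323)·(-2) + 0.9791·0 = -0.5028.
u_3 = w_3 + 0.8575·e_1 + 0.5028·e_2 = (-3.3452, -3.1071, -2.6548, 0.3452).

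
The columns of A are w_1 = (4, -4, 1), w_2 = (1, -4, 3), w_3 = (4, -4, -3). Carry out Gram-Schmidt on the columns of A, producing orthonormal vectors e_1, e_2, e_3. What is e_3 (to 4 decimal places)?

e_3 = (-0.4411, -0.6064, -0.6616)

w_1 = (4, -4, 1); ‖w_1‖ = 5.7446, so e_1 = (0.6963, -0.6963, 0.1741).
e_1·w_2 = 0.6963·1 + (-0.6963)·(-4) + 0.1741·3 = 4.0038.
u_2 = w_2 − 4.0038·e_1 = (-1.7879, -1.2121, 2.3030).
‖u_2‖ = 3.1575, so e_2 = (-0.5662, -0.3839, 0.7294).
e_1·w_3 = 0.6963·4 + (-0.6963)·(-4) + 0.1741·(-3) = 5.0483; e_2·w_3 = (-0.5662)·4 + (-0.3839)·(-4) + 0.7294·(-3) = -2.9176.
u_3 = w_3 − 5.0483·e_1 + 2.9176·e_2 = (-1.1672, -1.6049, -1.7508).
‖u_3‖ = 2.6463, so e_3 = (-0.4411, -0.6064, -0.6616).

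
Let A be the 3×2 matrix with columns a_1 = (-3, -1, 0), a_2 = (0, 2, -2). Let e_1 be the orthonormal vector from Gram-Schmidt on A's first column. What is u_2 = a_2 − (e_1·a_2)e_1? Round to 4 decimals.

a_1 = (-3, -1, 0); ‖a_1‖ = 3.1623, so e_1 = (-0.9487, -0.3162, 0.0000).
e_1·a_2 = (-0.9487)·0 + (-0.3162)·2 + 0.0000·(-2) = -0.6325.
u_2 = a_2 + 0.6325·e_1 = (-0.6000, 1.8000, -2.0000).

u_2 = (-0.6000, 1.8000, -2.0000)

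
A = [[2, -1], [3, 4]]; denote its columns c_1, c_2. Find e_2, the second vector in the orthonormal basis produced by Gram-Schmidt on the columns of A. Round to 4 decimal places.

e_2 = (-0.8321, 0.5547)

c_1 = (2, 3); ‖c_1‖ = 3.6056, so e_1 = (0.5547, 0.8321).
e_1·c_2 = 0.5547·(-1) + 0.8321·4 = 2.7735.
u_2 = c_2 − 2.7735·e_1 = (-2.5385, 1.6923).
‖u_2‖ = 3.0509, so e_2 = (-0.8321, 0.5547).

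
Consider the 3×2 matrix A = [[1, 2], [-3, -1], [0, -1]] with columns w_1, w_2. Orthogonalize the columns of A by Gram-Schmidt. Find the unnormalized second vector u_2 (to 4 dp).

w_1 = (1, -3, 0); ‖w_1‖ = 3.1623, so q_1 = (0.3162, -0.9487, 0.0000).
q_1·w_2 = 0.3162·2 + (-0.9487)·(-1) + 0.0000·(-1) = 1.5811.
u_2 = w_2 − 1.5811·q_1 = (1.5000, 0.5000, -1.0000).

u_2 = (1.5000, 0.5000, -1.0000)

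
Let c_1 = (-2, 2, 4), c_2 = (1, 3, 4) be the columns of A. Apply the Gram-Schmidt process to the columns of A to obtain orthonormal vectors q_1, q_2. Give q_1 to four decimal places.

c_1 = (-2, 2, 4); ‖c_1‖ = 4.8990, so q_1 = (-0.4082, 0.4082, 0.8165).

q_1 = (-0.4082, 0.4082, 0.8165)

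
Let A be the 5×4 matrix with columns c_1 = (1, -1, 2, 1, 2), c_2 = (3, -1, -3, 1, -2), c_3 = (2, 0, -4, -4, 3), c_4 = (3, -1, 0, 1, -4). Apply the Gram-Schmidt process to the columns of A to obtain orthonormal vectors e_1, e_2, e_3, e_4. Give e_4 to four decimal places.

e_4 = (0.4209, -0.0306, 0.5089, -0.6178, -0.4257)

c_1 = (1, -1, 2, 1, 2); ‖c_1‖ = 3.3166, so e_1 = (0.3015, -0.3015, 0.6030, 0.3015, 0.6030).
e_1·c_2 = 0.3015·3 + (-0.3015)·(-1) + 0.6030·(-3) + 0.3015·1 + 0.6030·(-2) = -1.5076.
u_2 = c_2 + 1.5076·e_1 = (3.4545, -1.4545, -2.0909, 1.4545, -1.0909).
‖u_2‖ = 4.6613, so e_2 = (0.7411, -0.3121, -0.4486, 0.3121, -0.2340).
e_1·c_3 = 0.3015·2 + (-0.3015)·0 + 0.6030·(-4) + 0.3015·(-4) + 0.6030·3 = -1.2060; e_2·c_3 = 0.7411·2 + (-0.3121)·0 + (-0.4486)·(-4) + 0.3121·(-4) + (-0.2340)·3 = 1.3262.
u_3 = c_3 + 1.2060·e_1 − 1.3262·e_2 = (1.3808, 0.0502, -2.6778, -4.0502, 4.0377).
‖u_3‖ = 6.4643, so e_3 = (0.2136, 0.0078, -0.4143, -0.6266, 0.6246).
e_1·c_4 = 0.3015·3 + (-0.3015)·(-1) + 0.6030·0 + 0.3015·1 + 0.6030·(-4) = -0.9045; e_2·c_4 = 0.7411·3 + (-0.3121)·(-1) + (-0.4486)·0 + 0.3121·1 + (-0.2340)·(-4) = 3.7836; e_3·c_4 = 0.2136·3 + 0.0078·(-1) + (-0.4143)·0 + (-0.6266)·1 + 0.6246·(-4) = -2.4920.
u_4 = c_4 + 0.9045·e_1 − 3.7836·e_2 + 2.4920·e_3 = (1.0009, -0.0727, 1.2104, -1.4693, -1.0125).
‖u_4‖ = 2.3783, so e_4 = (0.4209, -0.0306, 0.5089, -0.6178, -0.4257).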